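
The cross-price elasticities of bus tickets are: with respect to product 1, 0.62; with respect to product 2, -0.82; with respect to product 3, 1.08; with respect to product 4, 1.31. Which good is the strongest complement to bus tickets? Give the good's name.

Complements have ε < 0. The most negative value is -0.82 (product 2).

product 2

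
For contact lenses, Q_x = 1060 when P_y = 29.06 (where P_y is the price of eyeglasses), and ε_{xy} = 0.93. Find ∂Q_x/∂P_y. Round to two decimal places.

33.92

ε = (∂Q_x/∂P_y)·(P_y/Q_x) ⇒ ∂Q_x/∂P_y = ε·Q_x/P_y = 0.93 × 1060/29.06 ≈ 33.92.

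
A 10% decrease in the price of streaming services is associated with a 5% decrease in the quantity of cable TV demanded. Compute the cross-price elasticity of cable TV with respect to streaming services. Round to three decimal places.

ε = (%ΔQ of cable TV) / (%ΔP of streaming services) = (-5%) / (-10%) ≈ 0.500.

0.500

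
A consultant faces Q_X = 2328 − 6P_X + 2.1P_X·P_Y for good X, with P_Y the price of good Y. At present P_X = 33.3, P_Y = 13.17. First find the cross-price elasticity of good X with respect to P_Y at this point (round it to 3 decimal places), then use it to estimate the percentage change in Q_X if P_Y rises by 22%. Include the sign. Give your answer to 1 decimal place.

At P_X = 33.3, P_Y = 13.17: Q_X = 3049.178.
∂Q_X/∂P_Y = 2.1P_X = 69.9300.
ε = (∂Q_X/∂P_Y)(P_Y/Q_X) = 69.9300 × 13.17/3049.178 ≈ 0.302.
%ΔQ_X ≈ ε × %ΔP_Y = 0.302 × (22%) = 6.6%.

6.6%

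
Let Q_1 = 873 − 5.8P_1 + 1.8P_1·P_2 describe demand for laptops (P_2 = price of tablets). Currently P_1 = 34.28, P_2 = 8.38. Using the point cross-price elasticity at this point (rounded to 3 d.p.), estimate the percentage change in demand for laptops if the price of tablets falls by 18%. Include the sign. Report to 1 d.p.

At P_1 = 34.28, P_2 = 8.38: Q_1 = 1191.256.
∂Q_1/∂P_2 = 1.8P_1 = 61.7040.
ε = (∂Q_1/∂P_2)(P_2/Q_1) = 61.7040 × 8.38/1191.256 ≈ 0.434.
%ΔQ_1 ≈ ε × %ΔP_2 = 0.434 × (-18%) = -7.8%.

-7.8%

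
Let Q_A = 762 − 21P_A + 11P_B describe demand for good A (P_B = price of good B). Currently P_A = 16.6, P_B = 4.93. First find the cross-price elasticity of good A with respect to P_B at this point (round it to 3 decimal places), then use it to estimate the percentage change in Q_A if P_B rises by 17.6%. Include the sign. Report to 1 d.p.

At P_A = 16.6, P_B = 4.93: Q_A = 467.63.
∂Q_A/∂P_B = 11.
ε = (∂Q_A/∂P_B)(P_B/Q_A) = 11.0000 × 4.93/467.63 ≈ 0.116.
%ΔQ_A ≈ ε × %ΔP_B = 0.116 × (17.6%) = 2.0%.

2.0%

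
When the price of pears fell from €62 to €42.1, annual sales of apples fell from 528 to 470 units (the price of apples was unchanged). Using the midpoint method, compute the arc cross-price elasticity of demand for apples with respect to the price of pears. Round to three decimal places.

0.304

ΔQ_A = 470 − 528 = -58; ΔP_B = 42.1 − 62 = -19.9.
Midpoints: Q̄_A = 499.0, P̄_B = 52.05.
ε = (ΔQ_A/Q̄_A)/(ΔP_B/P̄_B) = (-58/499.0)/(-19.9/52.05) ≈ 0.304.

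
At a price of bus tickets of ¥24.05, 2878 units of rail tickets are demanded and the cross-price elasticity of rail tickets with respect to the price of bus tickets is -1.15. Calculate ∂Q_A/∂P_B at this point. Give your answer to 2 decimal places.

ε = (∂Q_A/∂P_B)·(P_B/Q_A) ⇒ ∂Q_A/∂P_B = ε·Q_A/P_B = -1.15 × 2878/24.05 ≈ -137.62.

-137.62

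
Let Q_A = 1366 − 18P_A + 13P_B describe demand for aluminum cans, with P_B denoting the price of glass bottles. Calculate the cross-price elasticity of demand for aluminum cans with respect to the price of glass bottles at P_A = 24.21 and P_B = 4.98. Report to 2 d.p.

At P_A = 24.21 and P_B = 4.98: Q_A = 994.96.
∂Q_A/∂P_B = 13.
ε = (∂Q_A/∂P_B)(P_B/Q_A) = 13 × (4.98/994.96) ≈ 0.07.
Since ε > 0, aluminum cans and glass bottles are substitutes.

0.07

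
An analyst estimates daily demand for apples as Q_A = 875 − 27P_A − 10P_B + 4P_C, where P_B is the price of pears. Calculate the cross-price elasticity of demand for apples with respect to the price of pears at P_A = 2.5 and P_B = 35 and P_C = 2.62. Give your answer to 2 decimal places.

-0.75

At P_A = 2.5 and P_B = 35 and P_C = 2.62: Q_A = 467.98.
∂Q_A/∂P_B = -10.
ε = (∂Q_A/∂P_B)(P_B/Q_A) = -10 × (35/467.98) ≈ -0.75.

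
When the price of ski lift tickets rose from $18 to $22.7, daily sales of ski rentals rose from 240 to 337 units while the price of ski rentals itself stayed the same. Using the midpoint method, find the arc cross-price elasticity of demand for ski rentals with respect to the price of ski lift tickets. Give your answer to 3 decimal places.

1.456

ΔQ_A = 337 − 240 = 97; ΔP_B = 22.7 − 18 = 4.7.
Midpoints: Q̄_A = 288.5, P̄_B = 20.35.
ε = (ΔQ_A/Q̄_A)/(ΔP_B/P̄_B) = (97/288.5)/(4.7/20.35) ≈ 1.456.
ε > 0: ski rentals and ski lift tickets are substitutes.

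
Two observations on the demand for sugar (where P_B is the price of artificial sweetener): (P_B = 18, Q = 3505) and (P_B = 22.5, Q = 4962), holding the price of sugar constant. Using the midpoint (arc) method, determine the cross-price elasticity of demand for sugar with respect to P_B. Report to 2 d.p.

1.55

ΔQ_A = 4962 − 3505 = 1457; ΔP_B = 22.5 − 18 = 4.5.
Midpoints: Q̄_A = 4233.5, P̄_B = 20.25.
ε = (ΔQ_A/Q̄_A)/(ΔP_B/P̄_B) = (1457/4233.5)/(4.5/20.25) ≈ 1.55.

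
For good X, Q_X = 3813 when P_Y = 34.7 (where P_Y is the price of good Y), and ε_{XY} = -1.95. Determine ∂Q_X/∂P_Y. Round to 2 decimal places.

-214.28

ε = (∂Q_X/∂P_Y)·(P_Y/Q_X) ⇒ ∂Q_X/∂P_Y = ε·Q_X/P_Y = -1.95 × 3813/34.7 ≈ -214.28.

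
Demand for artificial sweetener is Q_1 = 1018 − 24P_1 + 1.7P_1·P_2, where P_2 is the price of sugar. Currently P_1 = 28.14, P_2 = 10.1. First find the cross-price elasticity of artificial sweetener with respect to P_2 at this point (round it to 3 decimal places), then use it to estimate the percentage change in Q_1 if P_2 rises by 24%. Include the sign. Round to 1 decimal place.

At P_1 = 28.14, P_2 = 10.1: Q_1 = 825.804.
∂Q_1/∂P_2 = 1.7P_1 = 47.8380.
ε = (∂Q_1/∂P_2)(P_2/Q_1) = 47.8380 × 10.1/825.804 ≈ 0.585.
%ΔQ_1 ≈ ε × %ΔP_2 = 0.585 × (24%) = 14.0%.

14.0%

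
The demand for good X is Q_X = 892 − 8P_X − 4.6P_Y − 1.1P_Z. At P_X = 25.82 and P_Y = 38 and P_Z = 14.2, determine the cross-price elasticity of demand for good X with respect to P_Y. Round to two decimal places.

-0.35

At P_X = 25.82 and P_Y = 38 and P_Z = 14.2: Q_X = 495.02.
∂Q_X/∂P_Y = -4.6.
ε = (∂Q_X/∂P_Y)(P_Y/Q_X) = -4.6 × (38/495.02) ≈ -0.35.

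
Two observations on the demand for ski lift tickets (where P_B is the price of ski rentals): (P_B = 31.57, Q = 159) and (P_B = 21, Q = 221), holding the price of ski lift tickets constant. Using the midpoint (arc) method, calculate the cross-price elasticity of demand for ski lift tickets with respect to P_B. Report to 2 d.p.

ΔQ_A = 221 − 159 = 62; ΔP_B = 21 − 31.57 = -10.57.
Midpoints: Q̄_A = 190.0, P̄_B = 26.29.
ε = (ΔQ_A/Q̄_A)/(ΔP_B/P̄_B) = (62/190.0)/(-10.57/26.29) ≈ -0.81.
ε < 0: ski lift tickets and ski rentals are complements.

-0.81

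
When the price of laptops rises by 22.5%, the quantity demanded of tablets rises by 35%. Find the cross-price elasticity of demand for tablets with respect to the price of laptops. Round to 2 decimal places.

ε = (%ΔQ of tablets) / (%ΔP of laptops) = (35%) / (22.5%) ≈ 1.56.
Positive cross-price elasticity: substitutes.

1.56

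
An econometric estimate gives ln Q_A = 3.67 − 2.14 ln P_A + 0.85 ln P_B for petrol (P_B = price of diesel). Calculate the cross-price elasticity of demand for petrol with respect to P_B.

In a log-linear (constant-elasticity) demand function, the coefficient on ln P_B is the cross-price elasticity.
ε = 0.85. Positive, so petrol and diesel are substitutes.

0.85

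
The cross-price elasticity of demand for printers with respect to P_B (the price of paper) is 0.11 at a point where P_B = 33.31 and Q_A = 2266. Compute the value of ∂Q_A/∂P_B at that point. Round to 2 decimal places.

7.48

ε = (∂Q_A/∂P_B)·(P_B/Q_A) ⇒ ∂Q_A/∂P_B = ε·Q_A/P_B = 0.11 × 2266/33.31 ≈ 7.48.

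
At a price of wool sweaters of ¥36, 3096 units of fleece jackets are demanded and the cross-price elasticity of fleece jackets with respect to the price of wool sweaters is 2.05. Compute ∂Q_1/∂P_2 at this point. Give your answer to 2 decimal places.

ε = (∂Q_1/∂P_2)·(P_2/Q_1) ⇒ ∂Q_1/∂P_2 = ε·Q_1/P_2 = 2.05 × 3096/36 ≈ 176.30.

176.30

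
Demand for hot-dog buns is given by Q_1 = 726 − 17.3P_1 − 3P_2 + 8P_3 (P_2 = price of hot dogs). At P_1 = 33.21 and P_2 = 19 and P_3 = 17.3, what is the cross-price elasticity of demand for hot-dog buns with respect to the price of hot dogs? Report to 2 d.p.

At P_1 = 33.21 and P_2 = 19 and P_3 = 17.3: Q_1 = 232.867.
∂Q_1/∂P_2 = -3.
ε = (∂Q_1/∂P_2)(P_2/Q_1) = -3 × (19/232.867) ≈ -0.24.

-0.24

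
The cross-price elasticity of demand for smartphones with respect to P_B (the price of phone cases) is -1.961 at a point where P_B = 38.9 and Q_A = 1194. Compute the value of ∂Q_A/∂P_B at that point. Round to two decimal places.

ε = (∂Q_A/∂P_B)·(P_B/Q_A) ⇒ ∂Q_A/∂P_B = ε·Q_A/P_B = -1.961 × 1194/38.9 ≈ -60.19.

-60.19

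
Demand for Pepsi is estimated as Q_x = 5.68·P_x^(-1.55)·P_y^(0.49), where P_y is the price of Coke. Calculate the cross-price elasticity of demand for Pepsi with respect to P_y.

In a log-linear (constant-elasticity) demand function, the coefficient on the exponent of P_y is the cross-price elasticity.
ε = 0.49. Positive, so Pepsi and Coke are substitutes.

0.49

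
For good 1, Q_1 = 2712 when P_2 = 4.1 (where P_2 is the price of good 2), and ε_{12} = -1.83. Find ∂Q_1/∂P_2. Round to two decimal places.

-1210.48

ε = (∂Q_1/∂P_2)·(P_2/Q_1) ⇒ ∂Q_1/∂P_2 = ε·Q_1/P_2 = -1.83 × 2712/4.1 ≈ -1210.48.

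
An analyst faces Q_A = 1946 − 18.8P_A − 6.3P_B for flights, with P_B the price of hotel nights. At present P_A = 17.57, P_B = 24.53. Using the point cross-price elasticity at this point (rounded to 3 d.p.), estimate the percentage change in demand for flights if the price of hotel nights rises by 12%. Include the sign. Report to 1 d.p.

-1.3%

At P_A = 17.57, P_B = 24.53: Q_A = 1461.145.
∂Q_A/∂P_B = -6.3.
ε = (∂Q_A/∂P_B)(P_B/Q_A) = -6.3000 × 24.53/1461.145 ≈ -0.106.
%ΔQ_A ≈ ε × %ΔP_B = -0.106 × (12%) = -1.3%.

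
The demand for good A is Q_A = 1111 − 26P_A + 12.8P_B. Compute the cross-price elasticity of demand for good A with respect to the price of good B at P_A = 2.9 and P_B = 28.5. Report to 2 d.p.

At P_A = 2.9 and P_B = 28.5: Q_A = 1400.4.
∂Q_A/∂P_B = 12.8.
ε = (∂Q_A/∂P_B)(P_B/Q_A) = 12.8 × (28.5/1400.4) ≈ 0.26.
Since ε > 0, good A and good B are substitutes.

0.26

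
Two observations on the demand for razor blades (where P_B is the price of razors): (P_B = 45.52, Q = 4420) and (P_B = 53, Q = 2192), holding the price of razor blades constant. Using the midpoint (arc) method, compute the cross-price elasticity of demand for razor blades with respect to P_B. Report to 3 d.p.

-4.438

ΔQ_A = 2192 − 4420 = -2228; ΔP_B = 53 − 45.52 = 7.48.
Midpoints: Q̄_A = 3306.0, P̄_B = 49.26.
ε = (ΔQ_A/Q̄_A)/(ΔP_B/P̄_B) = (-2228/3306.0)/(7.48/49.26) ≈ -4.438.
ε < 0: razor blades and razors are complements.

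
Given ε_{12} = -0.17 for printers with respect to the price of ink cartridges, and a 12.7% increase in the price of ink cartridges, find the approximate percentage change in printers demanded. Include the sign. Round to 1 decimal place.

%ΔQ ≈ ε × %ΔP of ink cartridges = -0.17 × (12.7%) = -2.2%.

-2.2%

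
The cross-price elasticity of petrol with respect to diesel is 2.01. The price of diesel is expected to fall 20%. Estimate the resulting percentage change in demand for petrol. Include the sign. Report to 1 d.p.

-40.2%

%ΔQ ≈ ε × %ΔP of diesel = 2.01 × (-20%) = -40.2%.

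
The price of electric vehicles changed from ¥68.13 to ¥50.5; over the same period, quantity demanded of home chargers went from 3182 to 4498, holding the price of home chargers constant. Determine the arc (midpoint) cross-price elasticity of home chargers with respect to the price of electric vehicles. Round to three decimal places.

ΔQ_A = 4498 − 3182 = 1316; ΔP_B = 50.5 − 68.13 = -17.63.
Midpoints: Q̄_A = 3840.0, P̄_B = 59.31.
ε = (ΔQ_A/Q̄_A)/(ΔP_B/P̄_B) = (1316/3840.0)/(-17.63/59.31) ≈ -1.153.
ε < 0: home chargers and electric vehicles are complements.

-1.153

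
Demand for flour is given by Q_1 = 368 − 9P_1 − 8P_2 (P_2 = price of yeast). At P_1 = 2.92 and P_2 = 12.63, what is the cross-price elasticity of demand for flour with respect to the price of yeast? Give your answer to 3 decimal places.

-0.420

At P_1 = 2.92 and P_2 = 12.63: Q_1 = 240.68.
∂Q_1/∂P_2 = -8.
ε = (∂Q_1/∂P_2)(P_2/Q_1) = -8 × (12.63/240.68) ≈ -0.420.
Since ε < 0, flour and yeast are complements.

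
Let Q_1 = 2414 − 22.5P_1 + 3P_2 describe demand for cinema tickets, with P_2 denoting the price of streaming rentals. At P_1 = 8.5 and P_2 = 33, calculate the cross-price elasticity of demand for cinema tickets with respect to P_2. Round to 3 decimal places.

At P_1 = 8.5 and P_2 = 33: Q_1 = 2321.75.
∂Q_1/∂P_2 = 3.
ε = (∂Q_1/∂P_2)(P_2/Q_1) = 3 × (33/2321.75) ≈ 0.043.
Since ε > 0, cinema tickets and streaming rentals are substitutes.

0.043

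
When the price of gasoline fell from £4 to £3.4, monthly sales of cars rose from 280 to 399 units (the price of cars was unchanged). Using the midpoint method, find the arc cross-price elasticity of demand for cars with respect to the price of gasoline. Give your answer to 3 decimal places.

ΔQ_A = 399 − 280 = 119; ΔP_B = 3.4 − 4 = -0.6.
Midpoints: Q̄_A = 339.5, P̄_B = 3.70.
ε = (ΔQ_A/Q̄_A)/(ΔP_B/P̄_B) = (119/339.5)/(-0.6/3.70) ≈ -2.162.

-2.162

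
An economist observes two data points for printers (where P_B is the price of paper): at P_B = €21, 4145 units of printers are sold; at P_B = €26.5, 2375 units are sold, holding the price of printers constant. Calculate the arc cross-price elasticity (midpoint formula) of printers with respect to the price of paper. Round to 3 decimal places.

-2.345

ΔQ_A = 2375 − 4145 = -1770; ΔP_B = 26.5 − 21 = 5.5.
Midpoints: Q̄_A = 3260.0, P̄_B = 23.75.
ε = (ΔQ_A/Q̄_A)/(ΔP_B/P̄_B) = (-1770/3260.0)/(5.5/23.75) ≈ -2.345.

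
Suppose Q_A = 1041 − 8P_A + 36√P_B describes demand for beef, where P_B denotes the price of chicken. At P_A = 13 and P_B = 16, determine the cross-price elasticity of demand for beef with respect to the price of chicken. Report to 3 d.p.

0.067

At P_A = 13 and P_B = 16: Q_A = 1081.
∂Q_A/∂P_B = 36/(2√P_B) = 36/(2√16) = 4.5000.
ε = (∂Q_A/∂P_B)(P_B/Q_A) = 4.5000 × (16/1081) ≈ 0.067.
ε > 0: substitutes.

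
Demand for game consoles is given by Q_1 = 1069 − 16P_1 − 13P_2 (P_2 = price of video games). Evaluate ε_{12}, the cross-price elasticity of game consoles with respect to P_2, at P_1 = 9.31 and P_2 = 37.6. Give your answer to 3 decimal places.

-1.133

At P_1 = 9.31 and P_2 = 37.6: Q_1 = 431.24.
∂Q_1/∂P_2 = -13.
ε = (∂Q_1/∂P_2)(P_2/Q_1) = -13 × (37.6/431.24) ≈ -1.133.
Since ε < 0, game consoles and video games are complements.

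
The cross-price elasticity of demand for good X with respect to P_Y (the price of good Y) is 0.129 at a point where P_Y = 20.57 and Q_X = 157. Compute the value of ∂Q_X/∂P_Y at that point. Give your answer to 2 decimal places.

0.98

ε = (∂Q_X/∂P_Y)·(P_Y/Q_X) ⇒ ∂Q_X/∂P_Y = ε·Q_X/P_Y = 0.129 × 157/20.57 ≈ 0.98.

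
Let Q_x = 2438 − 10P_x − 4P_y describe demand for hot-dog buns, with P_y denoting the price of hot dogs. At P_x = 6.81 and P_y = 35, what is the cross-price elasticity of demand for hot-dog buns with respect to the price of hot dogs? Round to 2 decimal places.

At P_x = 6.81 and P_y = 35: Q_x = 2229.9.
∂Q_x/∂P_y = -4.
ε = (∂Q_x/∂P_y)(P_y/Q_x) = -4 × (35/2229.9) ≈ -0.06.
Since ε < 0, hot-dog buns and hot dogs are complements.

-0.06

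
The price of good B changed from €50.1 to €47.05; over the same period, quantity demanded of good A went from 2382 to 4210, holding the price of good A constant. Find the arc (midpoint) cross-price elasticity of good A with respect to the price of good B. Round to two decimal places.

ΔQ_A = 4210 − 2382 = 1828; ΔP_B = 47.05 − 50.1 = -3.05.
Midpoints: Q̄_A = 3296.0, P̄_B = 48.58.
ε = (ΔQ_A/Q̄_A)/(ΔP_B/P̄_B) = (1828/3296.0)/(-3.05/48.58) ≈ -8.83.
ε < 0: good A and good B are complements.

-8.83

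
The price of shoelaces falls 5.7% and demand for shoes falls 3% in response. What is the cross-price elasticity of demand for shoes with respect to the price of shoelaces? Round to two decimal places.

0.53

ε = (%ΔQ of shoes) / (%ΔP of shoelaces) = (-3%) / (-5.7%) ≈ 0.53.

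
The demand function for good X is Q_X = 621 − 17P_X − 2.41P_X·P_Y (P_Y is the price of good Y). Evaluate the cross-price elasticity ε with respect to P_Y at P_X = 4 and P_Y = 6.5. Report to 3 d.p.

At P_X = 4 and P_Y = 6.5: Q_X = 490.34.
∂Q_X/∂P_Y = -2.41P_X = -2.41(4) = -9.6400.
ε = (∂Q_X/∂P_Y)(P_Y/Q_X) = -9.6400 × (6.5/490.34) ≈ -0.128.

-0.128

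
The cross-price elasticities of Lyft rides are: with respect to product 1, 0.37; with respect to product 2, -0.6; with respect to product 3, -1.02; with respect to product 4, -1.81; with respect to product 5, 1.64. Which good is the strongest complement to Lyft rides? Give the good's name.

Complements have ε < 0. The most negative value is -1.81 (product 4).

product 4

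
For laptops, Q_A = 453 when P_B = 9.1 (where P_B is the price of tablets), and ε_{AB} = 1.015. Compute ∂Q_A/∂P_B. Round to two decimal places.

50.53

ε = (∂Q_A/∂P_B)·(P_B/Q_A) ⇒ ∂Q_A/∂P_B = ε·Q_A/P_B = 1.015 × 453/9.1 ≈ 50.53.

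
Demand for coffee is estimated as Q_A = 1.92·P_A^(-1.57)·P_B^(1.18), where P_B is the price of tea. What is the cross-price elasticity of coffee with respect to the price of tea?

In a log-linear (constant-elasticity) demand function, the coefficient on the exponent of P_B is the cross-price elasticity.
ε = 1.18. Positive, so coffee and tea are substitutes.

1.18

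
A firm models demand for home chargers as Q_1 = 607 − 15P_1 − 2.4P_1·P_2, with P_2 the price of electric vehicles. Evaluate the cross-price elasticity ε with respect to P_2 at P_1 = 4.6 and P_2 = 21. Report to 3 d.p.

At P_1 = 4.6 and P_2 = 21: Q_1 = 306.16.
∂Q_1/∂P_2 = -2.4P_1 = -2.4(4.6) = -11.0400.
ε = (∂Q_1/∂P_2)(P_2/Q_1) = -11.0400 × (21/306.16) ≈ -0.757.
ε < 0: complements.

-0.757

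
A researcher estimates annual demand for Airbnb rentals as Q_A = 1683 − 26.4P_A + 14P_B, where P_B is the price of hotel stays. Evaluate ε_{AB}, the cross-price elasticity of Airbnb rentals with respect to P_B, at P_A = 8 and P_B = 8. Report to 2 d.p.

At P_A = 8 and P_B = 8: Q_A = 1583.8.
∂Q_A/∂P_B = 14.
ε = (∂Q_A/∂P_B)(P_B/Q_A) = 14 × (8/1583.8) ≈ 0.07.

0.07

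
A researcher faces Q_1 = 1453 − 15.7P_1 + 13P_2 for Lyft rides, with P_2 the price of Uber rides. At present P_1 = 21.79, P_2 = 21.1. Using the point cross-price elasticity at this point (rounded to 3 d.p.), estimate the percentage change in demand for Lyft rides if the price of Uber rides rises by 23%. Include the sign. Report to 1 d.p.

At P_1 = 21.79, P_2 = 21.1: Q_1 = 1385.197.
∂Q_1/∂P_2 = 13.
ε = (∂Q_1/∂P_2)(P_2/Q_1) = 13.0000 × 21.1/1385.197 ≈ 0.198.
%ΔQ_1 ≈ ε × %ΔP_2 = 0.198 × (23%) = 4.6%.

4.6%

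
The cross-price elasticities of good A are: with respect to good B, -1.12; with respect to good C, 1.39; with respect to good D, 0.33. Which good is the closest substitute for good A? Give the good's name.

Substitutes have ε > 0. Among the positive values, 1.39 (good C) is largest.

good C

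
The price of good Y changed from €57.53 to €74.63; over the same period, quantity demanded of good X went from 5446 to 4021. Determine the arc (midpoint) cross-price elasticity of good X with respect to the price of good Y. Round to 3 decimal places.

ΔQ_X = 4021 − 5446 = -1425; ΔP_Y = 74.63 − 57.53 = 17.1.
Midpoints: Q̄_X = 4733.5, P̄_Y = 66.08.
ε = (ΔQ_X/Q̄_X)/(ΔP_Y/P̄_Y) = (-1425/4733.5)/(17.1/66.08) ≈ -1.163.
ε < 0: good X and good Y are complements.

-1.163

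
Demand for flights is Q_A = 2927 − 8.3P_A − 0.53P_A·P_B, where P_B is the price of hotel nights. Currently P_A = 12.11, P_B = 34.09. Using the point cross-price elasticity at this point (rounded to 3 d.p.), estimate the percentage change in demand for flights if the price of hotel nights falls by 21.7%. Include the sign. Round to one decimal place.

At P_A = 12.11, P_B = 34.09: Q_A = 2607.687.
∂Q_A/∂P_B = -0.53P_A = -6.4183.
ε = (∂Q_A/∂P_B)(P_B/Q_A) = -6.4183 × 34.09/2607.687 ≈ -0.084.
%ΔQ_A ≈ ε × %ΔP_B = -0.084 × (-21.7%) = 1.8%.

1.8%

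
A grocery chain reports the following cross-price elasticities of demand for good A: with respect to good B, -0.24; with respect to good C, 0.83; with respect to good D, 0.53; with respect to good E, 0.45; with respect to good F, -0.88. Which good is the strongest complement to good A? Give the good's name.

Complements have ε < 0. The most negative value is -0.88 (good F).

good F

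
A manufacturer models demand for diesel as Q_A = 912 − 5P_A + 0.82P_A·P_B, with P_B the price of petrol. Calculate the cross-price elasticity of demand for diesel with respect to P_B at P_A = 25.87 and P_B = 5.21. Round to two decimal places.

At P_A = 25.87 and P_B = 5.21: Q_A = 893.172.
∂Q_A/∂P_B = 0.82P_A = 0.82(25.87) = 21.2134.
ε = (∂Q_A/∂P_B)(P_B/Q_A) = 21.2134 × (5.21/893.172) ≈ 0.12.
ε > 0: substitutes.

0.12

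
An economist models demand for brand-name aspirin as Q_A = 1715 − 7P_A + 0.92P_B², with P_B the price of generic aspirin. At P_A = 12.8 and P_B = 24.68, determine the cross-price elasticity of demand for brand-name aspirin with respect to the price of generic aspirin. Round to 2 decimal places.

At P_A = 12.8 and P_B = 24.68: Q_A = 2185.774.
∂Q_A/∂P_B = 1.84P_B = 1.84(24.68) = 45.4112.
ε = (∂Q_A/∂P_B)(P_B/Q_A) = 45.4112 × (24.68/2185.774) ≈ 0.51.

0.51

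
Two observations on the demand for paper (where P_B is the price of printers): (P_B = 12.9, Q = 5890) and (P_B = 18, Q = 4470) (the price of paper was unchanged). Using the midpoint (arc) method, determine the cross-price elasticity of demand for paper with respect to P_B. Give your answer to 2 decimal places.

ΔQ_A = 4470 − 5890 = -1420; ΔP_B = 18 − 12.9 = 5.1.
Midpoints: Q̄_A = 5180.0, P̄_B = 15.45.
ε = (ΔQ_A/Q̄_A)/(ΔP_B/P̄_B) = (-1420/5180.0)/(5.1/15.45) ≈ -0.83.

-0.83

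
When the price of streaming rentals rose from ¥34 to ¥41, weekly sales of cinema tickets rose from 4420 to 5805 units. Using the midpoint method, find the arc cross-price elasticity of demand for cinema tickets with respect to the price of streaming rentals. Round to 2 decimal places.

1.45

ΔQ_A = 5805 − 4420 = 1385; ΔP_B = 41 − 34 = 7.
Midpoints: Q̄_A = 5112.5, P̄_B = 37.50.
ε = (ΔQ_A/Q̄_A)/(ΔP_B/P̄_B) = (1385/5112.5)/(7/37.50) ≈ 1.45.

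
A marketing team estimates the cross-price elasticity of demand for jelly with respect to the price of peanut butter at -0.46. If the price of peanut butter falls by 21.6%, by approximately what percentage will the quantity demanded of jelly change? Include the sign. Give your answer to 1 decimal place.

%ΔQ ≈ ε × %ΔP of peanut butter = -0.46 × (-21.6%) = 9.9%.

9.9%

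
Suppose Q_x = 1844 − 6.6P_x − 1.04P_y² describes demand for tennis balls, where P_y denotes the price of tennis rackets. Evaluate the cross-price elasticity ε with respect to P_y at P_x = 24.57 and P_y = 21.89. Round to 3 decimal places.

-0.842

At P_x = 24.57 and P_y = 21.89: Q_x = 1183.499.
∂Q_x/∂P_y = -2.08P_y = -2.08(21.89) = -45.5312.
ε = (∂Q_x/∂P_y)(P_y/Q_x) = -45.5312 × (21.89/1183.499) ≈ -0.842.
ε < 0: complements.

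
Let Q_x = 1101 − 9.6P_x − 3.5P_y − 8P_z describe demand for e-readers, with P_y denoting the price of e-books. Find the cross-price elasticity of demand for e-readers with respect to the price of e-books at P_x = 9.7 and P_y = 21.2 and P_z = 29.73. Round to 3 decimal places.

-0.107

At P_x = 9.7 and P_y = 21.2 and P_z = 29.73: Q_x = 695.84.
∂Q_x/∂P_y = -3.5.
ε = (∂Q_x/∂P_y)(P_y/Q_x) = -3.5 × (21.2/695.84) ≈ -0.107.
Since ε < 0, e-readers and e-books are complements.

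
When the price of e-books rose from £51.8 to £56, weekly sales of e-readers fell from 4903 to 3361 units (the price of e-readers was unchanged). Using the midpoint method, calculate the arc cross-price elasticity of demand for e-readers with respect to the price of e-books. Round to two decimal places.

ΔQ_A = 3361 − 4903 = -1542; ΔP_B = 56 − 51.8 = 4.2.
Midpoints: Q̄_A = 4132.0, P̄_B = 53.90.
ε = (ΔQ_A/Q̄_A)/(ΔP_B/P̄_B) = (-1542/4132.0)/(4.2/53.90) ≈ -4.79.
ε < 0: e-readers and e-books are complements.

-4.79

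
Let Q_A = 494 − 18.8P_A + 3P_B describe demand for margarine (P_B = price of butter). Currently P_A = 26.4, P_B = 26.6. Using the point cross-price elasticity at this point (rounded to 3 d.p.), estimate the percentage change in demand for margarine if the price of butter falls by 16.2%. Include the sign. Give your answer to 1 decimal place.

-16.7%

At P_A = 26.4, P_B = 26.6: Q_A = 77.48.
∂Q_A/∂P_B = 3.
ε = (∂Q_A/∂P_B)(P_B/Q_A) = 3.0000 × 26.6/77.48 ≈ 1.030.
%ΔQ_A ≈ ε × %ΔP_B = 1.030 × (-16.2%) = -16.7%.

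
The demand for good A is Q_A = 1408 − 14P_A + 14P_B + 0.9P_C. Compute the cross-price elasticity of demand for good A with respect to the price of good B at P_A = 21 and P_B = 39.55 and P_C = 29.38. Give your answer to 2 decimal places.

0.33

At P_A = 21 and P_B = 39.55 and P_C = 29.38: Q_A = 1694.142.
∂Q_A/∂P_B = 14.
ε = (∂Q_A/∂P_B)(P_B/Q_A) = 14 × (39.55/1694.142) ≈ 0.33.
Since ε > 0, good A and good B are substitutes.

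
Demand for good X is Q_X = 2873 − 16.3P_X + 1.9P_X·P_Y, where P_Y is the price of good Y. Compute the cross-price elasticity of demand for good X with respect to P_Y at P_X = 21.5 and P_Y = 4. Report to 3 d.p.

At P_X = 21.5 and P_Y = 4: Q_X = 2685.95.
∂Q_X/∂P_Y = 1.9P_X = 1.9(21.5) = 40.8500.
ε = (∂Q_X/∂P_Y)(P_Y/Q_X) = 40.8500 × (4/2685.95) ≈ 0.061.

0.061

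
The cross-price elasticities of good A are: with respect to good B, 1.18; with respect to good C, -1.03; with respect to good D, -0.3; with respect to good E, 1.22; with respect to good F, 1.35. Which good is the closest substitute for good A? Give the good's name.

good F

Substitutes have ε > 0. Among the positive values, 1.35 (good F) is largest.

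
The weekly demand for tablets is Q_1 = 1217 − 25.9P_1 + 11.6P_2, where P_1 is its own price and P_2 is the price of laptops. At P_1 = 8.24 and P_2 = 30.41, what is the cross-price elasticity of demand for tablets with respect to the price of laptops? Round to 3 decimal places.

At P_1 = 8.24 and P_2 = 30.41: Q_1 = 1356.34.
∂Q_1/∂P_2 = 11.6.
ε = (∂Q_1/∂P_2)(P_2/Q_1) = 11.6 × (30.41/1356.34) ≈ 0.260.

0.260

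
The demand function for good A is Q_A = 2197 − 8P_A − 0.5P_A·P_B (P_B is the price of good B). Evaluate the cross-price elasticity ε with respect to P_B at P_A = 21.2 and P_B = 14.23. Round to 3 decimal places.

-0.080

At P_A = 21.2 and P_B = 14.23: Q_A = 1876.562.
∂Q_A/∂P_B = -0.5P_A = -0.5(21.2) = -10.6000.
ε = (∂Q_A/∂P_B)(P_B/Q_A) = -10.6000 × (14.23/1876.562) ≈ -0.080.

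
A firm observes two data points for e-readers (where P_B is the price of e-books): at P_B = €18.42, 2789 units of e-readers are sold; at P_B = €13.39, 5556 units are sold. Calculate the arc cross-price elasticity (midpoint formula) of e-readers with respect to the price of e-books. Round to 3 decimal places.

ΔQ_A = 5556 − 2789 = 2767; ΔP_B = 13.39 − 18.42 = -5.03.
Midpoints: Q̄_A = 4172.5, P̄_B = 15.91.
ε = (ΔQ_A/Q̄_A)/(ΔP_B/P̄_B) = (2767/4172.5)/(-5.03/15.91) ≈ -2.097.

-2.097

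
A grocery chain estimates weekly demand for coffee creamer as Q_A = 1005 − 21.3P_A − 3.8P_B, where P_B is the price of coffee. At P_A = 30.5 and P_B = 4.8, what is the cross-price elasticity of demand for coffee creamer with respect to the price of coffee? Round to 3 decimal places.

-0.054

At P_A = 30.5 and P_B = 4.8: Q_A = 337.11.
∂Q_A/∂P_B = -3.8.
ε = (∂Q_A/∂P_B)(P_B/Q_A) = -3.8 × (4.8/337.11) ≈ -0.054.
Since ε < 0, coffee creamer and coffee are complements.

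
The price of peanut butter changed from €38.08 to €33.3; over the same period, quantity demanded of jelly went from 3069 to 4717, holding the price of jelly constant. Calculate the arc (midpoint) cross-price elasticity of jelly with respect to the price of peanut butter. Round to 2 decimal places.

-3.16

ΔQ_A = 4717 − 3069 = 1648; ΔP_B = 33.3 − 38.08 = -4.78.
Midpoints: Q̄_A = 3893.0, P̄_B = 35.69.
ε = (ΔQ_A/Q̄_A)/(ΔP_B/P̄_B) = (1648/3893.0)/(-4.78/35.69) ≈ -3.16.
ε < 0: jelly and peanut butter are complements.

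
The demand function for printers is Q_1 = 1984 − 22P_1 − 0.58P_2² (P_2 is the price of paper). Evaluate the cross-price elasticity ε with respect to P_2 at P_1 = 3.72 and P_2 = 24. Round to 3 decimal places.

-0.426

At P_1 = 3.72 and P_2 = 24: Q_1 = 1568.08.
∂Q_1/∂P_2 = -1.16P_2 = -1.16(24) = -27.8400.
ε = (∂Q_1/∂P_2)(P_2/Q_1) = -27.8400 × (24/1568.08) ≈ -0.426.
ε < 0: complements.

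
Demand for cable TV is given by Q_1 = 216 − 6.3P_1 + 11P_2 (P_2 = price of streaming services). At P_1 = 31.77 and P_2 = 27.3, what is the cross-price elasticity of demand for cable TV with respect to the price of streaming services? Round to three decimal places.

0.950

At P_1 = 31.77 and P_2 = 27.3: Q_1 = 316.149.
∂Q_1/∂P_2 = 11.
ε = (∂Q_1/∂P_2)(P_2/Q_1) = 11 × (27.3/316.149) ≈ 0.950.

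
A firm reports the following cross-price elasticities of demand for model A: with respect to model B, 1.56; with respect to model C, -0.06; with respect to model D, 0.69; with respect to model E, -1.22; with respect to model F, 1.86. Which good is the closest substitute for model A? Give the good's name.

Substitutes have ε > 0. Among the positive values, 1.86 (model F) is largest.

model F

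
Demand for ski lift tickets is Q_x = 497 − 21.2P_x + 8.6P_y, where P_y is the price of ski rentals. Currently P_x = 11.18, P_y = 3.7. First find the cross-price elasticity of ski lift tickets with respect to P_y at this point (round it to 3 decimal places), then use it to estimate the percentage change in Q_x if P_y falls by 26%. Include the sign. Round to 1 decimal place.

-2.8%

At P_x = 11.18, P_y = 3.7: Q_x = 291.804.
∂Q_x/∂P_y = 8.6.
ε = (∂Q_x/∂P_y)(P_y/Q_x) = 8.6000 × 3.7/291.804 ≈ 0.109.
%ΔQ_x ≈ ε × %ΔP_y = 0.109 × (-26%) = -2.8%.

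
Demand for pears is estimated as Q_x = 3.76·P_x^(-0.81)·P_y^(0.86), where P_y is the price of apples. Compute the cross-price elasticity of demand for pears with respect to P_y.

In a log-linear (constant-elasticity) demand function, the coefficient on the exponent of P_y is the cross-price elasticity.
ε = 0.86. Positive, so pears and apples are substitutes.

0.86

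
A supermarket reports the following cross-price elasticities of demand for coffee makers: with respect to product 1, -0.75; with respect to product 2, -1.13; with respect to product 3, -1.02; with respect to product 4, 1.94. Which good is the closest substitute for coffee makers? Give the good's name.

Substitutes have ε > 0. Among the positive values, 1.94 (product 4) is largest.

product 4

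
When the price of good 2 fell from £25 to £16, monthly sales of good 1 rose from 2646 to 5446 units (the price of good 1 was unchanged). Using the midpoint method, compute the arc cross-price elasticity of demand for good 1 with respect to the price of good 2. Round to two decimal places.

ΔQ_1 = 5446 − 2646 = 2800; ΔP_2 = 16 − 25 = -9.
Midpoints: Q̄_1 = 4046.0, P̄_2 = 20.50.
ε = (ΔQ_1/Q̄_1)/(ΔP_2/P̄_2) = (2800/4046.0)/(-9/20.50) ≈ -1.58.

-1.58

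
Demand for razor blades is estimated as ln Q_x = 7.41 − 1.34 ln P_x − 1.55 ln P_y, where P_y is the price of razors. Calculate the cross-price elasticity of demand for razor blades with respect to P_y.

In a log-linear (constant-elasticity) demand function, the coefficient on ln P_y is the cross-price elasticity.
ε = -1.55. Negative, so razor blades and razors are complements.

-1.55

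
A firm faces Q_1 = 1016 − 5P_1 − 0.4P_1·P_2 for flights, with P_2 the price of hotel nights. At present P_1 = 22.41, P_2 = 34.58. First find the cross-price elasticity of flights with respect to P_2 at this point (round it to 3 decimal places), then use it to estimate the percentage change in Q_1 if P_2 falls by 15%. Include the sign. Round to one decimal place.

7.8%

At P_1 = 22.41, P_2 = 34.58: Q_1 = 593.975.
∂Q_1/∂P_2 = -0.4P_1 = -8.9640.
ε = (∂Q_1/∂P_2)(P_2/Q_1) = -8.9640 × 34.58/593.975 ≈ -0.522.
%ΔQ_1 ≈ ε × %ΔP_2 = -0.522 × (-15%) = 7.8%.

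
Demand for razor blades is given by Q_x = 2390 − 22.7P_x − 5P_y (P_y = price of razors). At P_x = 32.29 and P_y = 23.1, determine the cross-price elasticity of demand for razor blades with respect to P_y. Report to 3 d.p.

At P_x = 32.29 and P_y = 23.1: Q_x = 1541.517.
∂Q_x/∂P_y = -5.
ε = (∂Q_x/∂P_y)(P_y/Q_x) = -5 × (23.1/1541.517) ≈ -0.075.
Since ε < 0, razor blades and razors are complements.

-0.075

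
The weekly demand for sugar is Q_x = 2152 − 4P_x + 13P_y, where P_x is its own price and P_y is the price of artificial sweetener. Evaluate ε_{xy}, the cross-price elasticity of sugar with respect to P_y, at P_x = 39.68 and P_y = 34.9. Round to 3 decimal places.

0.185

At P_x = 39.68 and P_y = 34.9: Q_x = 2446.98.
∂Q_x/∂P_y = 13.
ε = (∂Q_x/∂P_y)(P_y/Q_x) = 13 × (34.9/2446.98) ≈ 0.185.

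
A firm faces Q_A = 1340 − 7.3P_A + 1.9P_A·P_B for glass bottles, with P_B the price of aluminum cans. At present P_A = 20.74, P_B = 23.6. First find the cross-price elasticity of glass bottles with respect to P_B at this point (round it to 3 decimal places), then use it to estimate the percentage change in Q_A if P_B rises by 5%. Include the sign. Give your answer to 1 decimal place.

2.2%

At P_A = 20.74, P_B = 23.6: Q_A = 2118.580.
∂Q_A/∂P_B = 1.9P_A = 39.4060.
ε = (∂Q_A/∂P_B)(P_B/Q_A) = 39.4060 × 23.6/2118.580 ≈ 0.439.
%ΔQ_A ≈ ε × %ΔP_B = 0.439 × (5%) = 2.2%.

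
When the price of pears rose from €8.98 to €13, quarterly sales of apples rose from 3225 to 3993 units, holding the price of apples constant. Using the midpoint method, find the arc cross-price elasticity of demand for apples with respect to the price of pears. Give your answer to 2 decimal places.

ΔQ_A = 3993 − 3225 = 768; ΔP_B = 13 − 8.98 = 4.02.
Midpoints: Q̄_A = 3609.0, P̄_B = 10.99.
ε = (ΔQ_A/Q̄_A)/(ΔP_B/P̄_B) = (768/3609.0)/(4.02/10.99) ≈ 0.58.

0.58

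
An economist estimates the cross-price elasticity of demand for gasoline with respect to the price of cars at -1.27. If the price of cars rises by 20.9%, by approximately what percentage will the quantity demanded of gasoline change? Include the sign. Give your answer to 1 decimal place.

%ΔQ ≈ ε × %ΔP of cars = -1.27 × (20.9%) = -26.5%.

-26.5%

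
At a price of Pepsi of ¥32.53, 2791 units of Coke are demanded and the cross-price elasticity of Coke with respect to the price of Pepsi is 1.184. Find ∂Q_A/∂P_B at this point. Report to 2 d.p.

101.58

ε = (∂Q_A/∂P_B)·(P_B/Q_A) ⇒ ∂Q_A/∂P_B = ε·Q_A/P_B = 1.184 × 2791/32.53 ≈ 101.58.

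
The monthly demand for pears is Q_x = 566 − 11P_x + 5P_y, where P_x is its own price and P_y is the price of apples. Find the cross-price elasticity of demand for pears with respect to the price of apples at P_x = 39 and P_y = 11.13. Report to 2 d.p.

At P_x = 39 and P_y = 11.13: Q_x = 192.65.
∂Q_x/∂P_y = 5.
ε = (∂Q_x/∂P_y)(P_y/Q_x) = 5 × (11.13/192.65) ≈ 0.29.
Since ε > 0, pears and apples are substitutes.

0.29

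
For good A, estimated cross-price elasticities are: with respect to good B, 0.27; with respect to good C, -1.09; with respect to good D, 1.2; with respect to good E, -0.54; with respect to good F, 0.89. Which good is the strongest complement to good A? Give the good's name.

good C

Complements have ε < 0. The most negative value is -1.09 (good C).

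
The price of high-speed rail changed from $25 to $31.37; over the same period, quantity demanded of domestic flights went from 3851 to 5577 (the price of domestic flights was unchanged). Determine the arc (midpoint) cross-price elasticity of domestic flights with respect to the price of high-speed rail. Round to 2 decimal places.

1.62

ΔQ_A = 5577 − 3851 = 1726; ΔP_B = 31.37 − 25 = 6.37.
Midpoints: Q̄_A = 4714.0, P̄_B = 28.19.
ε = (ΔQ_A/Q̄_A)/(ΔP_B/P̄_B) = (1726/4714.0)/(6.37/28.19) ≈ 1.62.
ε > 0: domestic flights and high-speed rail are substitutes.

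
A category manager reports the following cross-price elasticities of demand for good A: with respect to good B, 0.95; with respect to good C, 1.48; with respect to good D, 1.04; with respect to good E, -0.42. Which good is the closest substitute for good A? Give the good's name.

good C

Substitutes have ε > 0. Among the positive values, 1.48 (good C) is largest.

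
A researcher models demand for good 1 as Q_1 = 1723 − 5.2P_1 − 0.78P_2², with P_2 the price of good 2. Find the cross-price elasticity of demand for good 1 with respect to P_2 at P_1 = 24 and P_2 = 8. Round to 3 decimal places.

-0.064

At P_1 = 24 and P_2 = 8: Q_1 = 1548.28.
∂Q_1/∂P_2 = -1.56P_2 = -1.56(8) = -12.4800.
ε = (∂Q_1/∂P_2)(P_2/Q_1) = -12.4800 × (8/1548.28) ≈ -0.064.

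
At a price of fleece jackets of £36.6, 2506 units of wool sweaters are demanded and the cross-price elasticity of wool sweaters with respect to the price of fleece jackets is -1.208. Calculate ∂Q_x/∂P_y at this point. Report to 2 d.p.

ε = (∂Q_x/∂P_y)·(P_y/Q_x) ⇒ ∂Q_x/∂P_y = ε·Q_x/P_y = -1.208 × 2506/36.6 ≈ -82.71.

-82.71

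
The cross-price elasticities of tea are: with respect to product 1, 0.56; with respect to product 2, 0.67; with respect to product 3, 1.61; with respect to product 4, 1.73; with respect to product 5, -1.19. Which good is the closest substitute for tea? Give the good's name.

product 4

Substitutes have ε > 0. Among the positive values, 1.73 (product 4) is largest.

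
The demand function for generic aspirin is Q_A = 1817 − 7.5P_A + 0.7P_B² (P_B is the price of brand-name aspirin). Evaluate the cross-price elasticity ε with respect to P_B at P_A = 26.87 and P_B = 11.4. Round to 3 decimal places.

0.107

At P_A = 26.87 and P_B = 11.4: Q_A = 1706.447.
∂Q_A/∂P_B = 1.4P_B = 1.4(11.4) = 15.9600.
ε = (∂Q_A/∂P_B)(P_B/Q_A) = 15.9600 × (11.4/1706.447) ≈ 0.107.
ε > 0: substitutes.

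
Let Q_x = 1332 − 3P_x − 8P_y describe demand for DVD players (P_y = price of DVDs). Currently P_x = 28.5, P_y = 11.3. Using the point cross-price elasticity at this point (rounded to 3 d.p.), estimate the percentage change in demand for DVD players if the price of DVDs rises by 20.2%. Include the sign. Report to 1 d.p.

At P_x = 28.5, P_y = 11.3: Q_x = 1156.1.
∂Q_x/∂P_y = -8.
ε = (∂Q_x/∂P_y)(P_y/Q_x) = -8.0000 × 11.3/1156.1 ≈ -0.078.
%ΔQ_x ≈ ε × %ΔP_y = -0.078 × (20.2%) = -1.6%.

-1.6%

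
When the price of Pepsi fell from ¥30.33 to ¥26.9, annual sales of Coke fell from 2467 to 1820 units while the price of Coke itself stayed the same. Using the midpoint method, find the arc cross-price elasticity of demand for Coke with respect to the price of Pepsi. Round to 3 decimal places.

ΔQ_A = 1820 − 2467 = -647; ΔP_B = 26.9 − 30.33 = -3.43.
Midpoints: Q̄_A = 2143.5, P̄_B = 28.61.
ε = (ΔQ_A/Q̄_A)/(ΔP_B/P̄_B) = (-647/2143.5)/(-3.43/28.61) ≈ 2.518.

2.518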